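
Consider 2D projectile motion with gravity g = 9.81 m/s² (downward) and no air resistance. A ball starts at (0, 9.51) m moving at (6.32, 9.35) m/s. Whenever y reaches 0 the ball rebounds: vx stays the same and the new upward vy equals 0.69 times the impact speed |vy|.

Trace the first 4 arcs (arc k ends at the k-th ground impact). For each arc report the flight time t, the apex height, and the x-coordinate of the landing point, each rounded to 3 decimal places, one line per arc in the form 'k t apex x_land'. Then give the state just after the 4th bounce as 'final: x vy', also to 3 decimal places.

1 2.640 13.966 16.688
2 2.329 6.649 31.405
3 1.607 3.166 41.559
4 1.109 1.507 48.566
final: 48.566 3.752

Arc 1: start y=9.510, vy=9.350 → t=2.640, apex=13.966, x_land=16.688, impact vy=-16.553
  bounce: vy ← 0.69·16.553 = 11.422
Arc 2: start y=0.000, vy=11.422 → t=2.329, apex=6.649, x_land=31.405, impact vy=-11.422
  bounce: vy ← 0.69·11.422 = 7.881
Arc 3: start y=0.000, vy=7.881 → t=1.607, apex=3.166, x_land=41.559, impact vy=-7.881
  bounce: vy ← 0.69·7.881 = 5.438
Arc 4: start y=0.000, vy=5.438 → t=1.109, apex=1.507, x_land=48.566, impact vy=-5.438
  bounce: vy ← 0.69·5.438 = 3.752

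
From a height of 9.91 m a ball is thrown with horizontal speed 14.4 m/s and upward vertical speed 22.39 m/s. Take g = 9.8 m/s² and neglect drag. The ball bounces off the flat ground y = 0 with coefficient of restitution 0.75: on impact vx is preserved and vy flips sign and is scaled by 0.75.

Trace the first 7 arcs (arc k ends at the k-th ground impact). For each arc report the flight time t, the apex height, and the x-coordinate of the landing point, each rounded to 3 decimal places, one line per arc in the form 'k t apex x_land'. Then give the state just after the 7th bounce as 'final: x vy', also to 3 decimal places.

1 4.976 35.487 71.652
2 4.037 19.962 129.781
3 3.028 11.228 173.377
4 2.271 6.316 206.075
5 1.703 3.553 230.598
6 1.277 1.998 248.990
7 0.958 1.124 262.785
final: 262.785 3.520

Arc 1: start y=9.910, vy=22.390 → t=4.976, apex=35.487, x_land=71.652, impact vy=-26.373
  bounce: vy ← 0.75·26.373 = 19.780
Arc 2: start y=0.000, vy=19.780 → t=4.037, apex=19.962, x_land=129.781, impact vy=-19.780
  bounce: vy ← 0.75·19.780 = 14.835
Arc 3: start y=0.000, vy=14.835 → t=3.028, apex=11.228, x_land=173.377, impact vy=-14.835
  bounce: vy ← 0.75·14.835 = 11.126
Arc 4: start y=0.000, vy=11.126 → t=2.271, apex=6.316, x_land=206.075, impact vy=-11.126
  bounce: vy ← 0.75·11.126 = 8.345
Arc 5: start y=0.000, vy=8.345 → t=1.703, apex=3.553, x_land=230.598, impact vy=-8.345
  bounce: vy ← 0.75·8.345 = 6.258
Arc 6: start y=0.000, vy=6.258 → t=1.277, apex=1.998, x_land=248.990, impact vy=-6.258
  bounce: vy ← 0.75·6.258 = 4.694
Arc 7: start y=0.000, vy=4.694 → t=0.958, apex=1.124, x_land=262.785, impact vy=-4.694
  bounce: vy ← 0.75·4.694 = 3.520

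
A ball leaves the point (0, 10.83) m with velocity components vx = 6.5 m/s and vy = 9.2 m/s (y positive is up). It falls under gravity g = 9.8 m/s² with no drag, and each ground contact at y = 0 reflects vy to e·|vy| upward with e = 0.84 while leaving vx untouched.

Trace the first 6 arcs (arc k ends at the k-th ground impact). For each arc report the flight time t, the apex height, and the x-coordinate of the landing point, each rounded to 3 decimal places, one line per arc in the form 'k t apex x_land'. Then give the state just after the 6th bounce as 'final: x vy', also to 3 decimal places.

Arc 1: start y=10.830, vy=9.200 → t=2.697, apex=15.148, x_land=17.531, impact vy=-17.231
  bounce: vy ← 0.84·17.231 = 14.474
Arc 2: start y=0.000, vy=14.474 → t=2.954, apex=10.689, x_land=36.731, impact vy=-14.474
  bounce: vy ← 0.84·14.474 = 12.158
Arc 3: start y=0.000, vy=12.158 → t=2.481, apex=7.542, x_land=52.859, impact vy=-12.158
  bounce: vy ← 0.84·12.158 = 10.213
Arc 4: start y=0.000, vy=10.213 → t=2.084, apex=5.322, x_land=66.407, impact vy=-10.213
  bounce: vy ← 0.84·10.213 = 8.579
Arc 5: start y=0.000, vy=8.579 → t=1.751, apex=3.755, x_land=77.787, impact vy=-8.579
  bounce: vy ← 0.84·8.579 = 7.206
Arc 6: start y=0.000, vy=7.206 → t=1.471, apex=2.649, x_land=87.346, impact vy=-7.206
  bounce: vy ← 0.84·7.206 = 6.053

1 2.697 15.148 17.531
2 2.954 10.689 36.731
3 2.481 7.542 52.859
4 2.084 5.322 66.407
5 1.751 3.755 77.787
6 1.471 2.649 87.346
final: 87.346 6.053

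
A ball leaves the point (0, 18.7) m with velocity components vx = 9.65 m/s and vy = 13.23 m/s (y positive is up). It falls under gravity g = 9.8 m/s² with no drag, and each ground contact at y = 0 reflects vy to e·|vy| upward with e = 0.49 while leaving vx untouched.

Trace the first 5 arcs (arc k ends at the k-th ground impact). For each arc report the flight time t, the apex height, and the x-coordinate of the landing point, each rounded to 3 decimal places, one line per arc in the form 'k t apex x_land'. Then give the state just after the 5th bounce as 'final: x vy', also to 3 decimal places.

Arc 1: start y=18.700, vy=13.230 → t=3.725, apex=27.630, x_land=35.943, impact vy=-23.271
  bounce: vy ← 0.49·23.271 = 11.403
Arc 2: start y=0.000, vy=11.403 → t=2.327, apex=6.634, x_land=58.399, impact vy=-11.403
  bounce: vy ← 0.49·11.403 = 5.587
Arc 3: start y=0.000, vy=5.587 → t=1.140, apex=1.593, x_land=69.403, impact vy=-5.587
  bounce: vy ← 0.49·5.587 = 2.738
Arc 4: start y=0.000, vy=2.738 → t=0.559, apex=0.382, x_land=74.795, impact vy=-2.738
  bounce: vy ← 0.49·2.738 = 1.342
Arc 5: start y=0.000, vy=1.342 → t=0.274, apex=0.092, x_land=77.437, impact vy=-1.342
  bounce: vy ← 0.49·1.342 = 0.657

1 3.725 27.630 35.943
2 2.327 6.634 58.399
3 1.140 1.593 69.403
4 0.559 0.382 74.795
5 0.274 0.092 77.437
final: 77.437 0.657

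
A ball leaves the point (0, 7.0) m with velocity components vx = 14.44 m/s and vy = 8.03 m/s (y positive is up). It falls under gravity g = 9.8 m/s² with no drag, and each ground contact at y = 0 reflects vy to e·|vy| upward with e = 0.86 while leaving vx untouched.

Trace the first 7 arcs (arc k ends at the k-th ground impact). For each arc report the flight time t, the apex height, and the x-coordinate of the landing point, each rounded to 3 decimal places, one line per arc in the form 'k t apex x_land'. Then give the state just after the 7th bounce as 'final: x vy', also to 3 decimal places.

Arc 1: start y=7.000, vy=8.030 → t=2.269, apex=10.290, x_land=32.757, impact vy=-14.201
  bounce: vy ← 0.86·14.201 = 12.213
Arc 2: start y=0.000, vy=12.213 → t=2.492, apex=7.610, x_land=68.749, impact vy=-12.213
  bounce: vy ← 0.86·12.213 = 10.503
Arc 3: start y=0.000, vy=10.503 → t=2.144, apex=5.629, x_land=99.702, impact vy=-10.503
  bounce: vy ← 0.86·10.503 = 9.033
Arc 4: start y=0.000, vy=9.033 → t=1.843, apex=4.163, x_land=126.321, impact vy=-9.033
  bounce: vy ← 0.86·9.033 = 7.768
Arc 5: start y=0.000, vy=7.768 → t=1.585, apex=3.079, x_land=149.214, impact vy=-7.768
  bounce: vy ← 0.86·7.768 = 6.681
Arc 6: start y=0.000, vy=6.681 → t=1.363, apex=2.277, x_land=168.902, impact vy=-6.681
  bounce: vy ← 0.86·6.681 = 5.745
Arc 7: start y=0.000, vy=5.745 → t=1.173, apex=1.684, x_land=185.833, impact vy=-5.745
  bounce: vy ← 0.86·5.745 = 4.941

1 2.269 10.290 32.757
2 2.492 7.610 68.749
3 2.144 5.629 99.702
4 1.843 4.163 126.321
5 1.585 3.079 149.214
6 1.363 2.277 168.902
7 1.173 1.684 185.833
final: 185.833 4.941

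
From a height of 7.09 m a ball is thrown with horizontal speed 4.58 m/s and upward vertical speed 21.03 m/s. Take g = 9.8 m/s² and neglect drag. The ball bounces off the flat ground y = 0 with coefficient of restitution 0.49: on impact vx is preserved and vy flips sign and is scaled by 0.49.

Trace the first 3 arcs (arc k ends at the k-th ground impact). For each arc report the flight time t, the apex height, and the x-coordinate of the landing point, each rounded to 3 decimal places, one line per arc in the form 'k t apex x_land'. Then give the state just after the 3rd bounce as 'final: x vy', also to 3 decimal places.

1 4.606 29.654 21.095
2 2.411 7.120 32.137
3 1.181 1.710 37.548
final: 37.548 2.836

Arc 1: start y=7.090, vy=21.030 → t=4.606, apex=29.654, x_land=21.095, impact vy=-24.109
  bounce: vy ← 0.49·24.109 = 11.813
Arc 2: start y=0.000, vy=11.813 → t=2.411, apex=7.120, x_land=32.137, impact vy=-11.813
  bounce: vy ← 0.49·11.813 = 5.788
Arc 3: start y=0.000, vy=5.788 → t=1.181, apex=1.710, x_land=37.548, impact vy=-5.788
  bounce: vy ← 0.49·5.788 = 2.836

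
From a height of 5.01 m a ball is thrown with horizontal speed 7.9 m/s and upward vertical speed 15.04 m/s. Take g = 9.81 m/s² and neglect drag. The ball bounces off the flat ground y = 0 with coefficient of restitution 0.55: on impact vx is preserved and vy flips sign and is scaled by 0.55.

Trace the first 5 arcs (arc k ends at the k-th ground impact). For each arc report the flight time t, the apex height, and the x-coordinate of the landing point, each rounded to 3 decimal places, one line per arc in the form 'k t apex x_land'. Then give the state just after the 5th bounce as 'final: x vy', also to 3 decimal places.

1 3.369 16.539 26.618
2 2.020 5.003 42.575
3 1.111 1.513 51.352
4 0.611 0.458 56.179
5 0.336 0.138 58.834
final: 58.834 0.907

Arc 1: start y=5.010, vy=15.040 → t=3.369, apex=16.539, x_land=26.618, impact vy=-18.014
  bounce: vy ← 0.55·18.014 = 9.908
Arc 2: start y=0.000, vy=9.908 → t=2.020, apex=5.003, x_land=42.575, impact vy=-9.908
  bounce: vy ← 0.55·9.908 = 5.449
Arc 3: start y=0.000, vy=5.449 → t=1.111, apex=1.513, x_land=51.352, impact vy=-5.449
  bounce: vy ← 0.55·5.449 = 2.997
Arc 4: start y=0.000, vy=2.997 → t=0.611, apex=0.458, x_land=56.179, impact vy=-2.997
  bounce: vy ← 0.55·2.997 = 1.648
Arc 5: start y=0.000, vy=1.648 → t=0.336, apex=0.138, x_land=58.834, impact vy=-1.648
  bounce: vy ← 0.55·1.648 = 0.907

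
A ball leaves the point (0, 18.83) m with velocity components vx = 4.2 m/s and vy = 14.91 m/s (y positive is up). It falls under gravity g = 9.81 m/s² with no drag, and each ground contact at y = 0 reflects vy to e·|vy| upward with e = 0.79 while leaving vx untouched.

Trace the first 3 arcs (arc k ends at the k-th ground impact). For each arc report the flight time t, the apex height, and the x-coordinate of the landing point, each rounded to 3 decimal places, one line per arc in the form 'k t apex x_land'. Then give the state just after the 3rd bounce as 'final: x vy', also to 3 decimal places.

1 4.000 30.161 16.798
2 3.918 18.823 33.254
3 3.095 11.748 46.253
final: 46.253 11.994

Arc 1: start y=18.830, vy=14.910 → t=4.000, apex=30.161, x_land=16.798, impact vy=-24.326
  bounce: vy ← 0.79·24.326 = 19.218
Arc 2: start y=0.000, vy=19.218 → t=3.918, apex=18.823, x_land=33.254, impact vy=-19.218
  bounce: vy ← 0.79·19.218 = 15.182
Arc 3: start y=0.000, vy=15.182 → t=3.095, apex=11.748, x_land=46.253, impact vy=-15.182
  bounce: vy ← 0.79·15.182 = 11.994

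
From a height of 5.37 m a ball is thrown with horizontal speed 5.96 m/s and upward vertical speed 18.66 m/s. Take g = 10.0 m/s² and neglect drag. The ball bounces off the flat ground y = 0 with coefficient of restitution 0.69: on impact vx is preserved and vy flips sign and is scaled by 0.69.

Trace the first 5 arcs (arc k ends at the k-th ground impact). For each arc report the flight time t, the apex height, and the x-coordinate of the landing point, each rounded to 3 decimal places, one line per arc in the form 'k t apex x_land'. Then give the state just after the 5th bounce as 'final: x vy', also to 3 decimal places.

Arc 1: start y=5.370, vy=18.660 → t=4.000, apex=22.780, x_land=23.843, impact vy=-21.345
  bounce: vy ← 0.69·21.345 = 14.728
Arc 2: start y=0.000, vy=14.728 → t=2.946, apex=10.845, x_land=41.398, impact vy=-14.728
  bounce: vy ← 0.69·14.728 = 10.162
Arc 3: start y=0.000, vy=10.162 → t=2.032, apex=5.164, x_land=53.512, impact vy=-10.162
  bounce: vy ← 0.69·10.162 = 7.012
Arc 4: start y=0.000, vy=7.012 → t=1.402, apex=2.458, x_land=61.870, impact vy=-7.012
  bounce: vy ← 0.69·7.012 = 4.838
Arc 5: start y=0.000, vy=4.838 → t=0.968, apex=1.170, x_land=67.637, impact vy=-4.838
  bounce: vy ← 0.69·4.838 = 3.338

1 4.000 22.780 23.843
2 2.946 10.845 41.398
3 2.032 5.164 53.512
4 1.402 2.458 61.870
5 0.968 1.170 67.637
final: 67.637 3.338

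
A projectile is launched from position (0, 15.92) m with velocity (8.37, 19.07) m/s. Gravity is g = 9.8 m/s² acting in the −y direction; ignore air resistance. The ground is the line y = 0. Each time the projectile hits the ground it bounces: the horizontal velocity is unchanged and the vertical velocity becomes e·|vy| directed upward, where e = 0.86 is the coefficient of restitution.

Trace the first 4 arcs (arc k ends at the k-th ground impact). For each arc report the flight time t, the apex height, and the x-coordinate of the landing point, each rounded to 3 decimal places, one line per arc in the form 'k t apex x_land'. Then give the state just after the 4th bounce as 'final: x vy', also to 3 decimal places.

Arc 1: start y=15.920, vy=19.070 → t=4.598, apex=34.474, x_land=38.488, impact vy=-25.994
  bounce: vy ← 0.86·25.994 = 22.355
Arc 2: start y=0.000, vy=22.355 → t=4.562, apex=25.497, x_land=76.674, impact vy=-22.355
  bounce: vy ← 0.86·22.355 = 19.225
Arc 3: start y=0.000, vy=19.225 → t=3.924, apex=18.858, x_land=109.514, impact vy=-19.225
  bounce: vy ← 0.86·19.225 = 16.534
Arc 4: start y=0.000, vy=16.534 → t=3.374, apex=13.947, x_land=137.757, impact vy=-16.534
  bounce: vy ← 0.86·16.534 = 14.219

1 4.598 34.474 38.488
2 4.562 25.497 76.674
3 3.924 18.858 109.514
4 3.374 13.947 137.757
final: 137.757 14.219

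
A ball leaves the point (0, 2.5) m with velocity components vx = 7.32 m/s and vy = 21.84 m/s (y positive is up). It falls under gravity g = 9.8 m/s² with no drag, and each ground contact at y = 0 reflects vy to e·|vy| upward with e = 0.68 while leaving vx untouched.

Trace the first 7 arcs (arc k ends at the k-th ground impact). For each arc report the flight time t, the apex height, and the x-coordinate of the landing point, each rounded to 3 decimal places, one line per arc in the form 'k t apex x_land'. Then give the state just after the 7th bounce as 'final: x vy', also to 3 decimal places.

Arc 1: start y=2.500, vy=21.840 → t=4.569, apex=26.836, x_land=33.444, impact vy=-22.934
  bounce: vy ← 0.68·22.934 = 15.595
Arc 2: start y=0.000, vy=15.595 → t=3.183, apex=12.409, x_land=56.741, impact vy=-15.595
  bounce: vy ← 0.68·15.595 = 10.605
Arc 3: start y=0.000, vy=10.605 → t=2.164, apex=5.738, x_land=72.584, impact vy=-10.605
  bounce: vy ← 0.68·10.605 = 7.211
Arc 4: start y=0.000, vy=7.211 → t=1.472, apex=2.653, x_land=83.356, impact vy=-7.211
  bounce: vy ← 0.68·7.211 = 4.904
Arc 5: start y=0.000, vy=4.904 → t=1.001, apex=1.227, x_land=90.682, impact vy=-4.904
  bounce: vy ← 0.68·4.904 = 3.335
Arc 6: start y=0.000, vy=3.335 → t=0.681, apex=0.567, x_land=95.663, impact vy=-3.335
  bounce: vy ← 0.68·3.335 = 2.267
Arc 7: start y=0.000, vy=2.267 → t=0.463, apex=0.262, x_land=99.051, impact vy=-2.267
  bounce: vy ← 0.68·2.267 = 1.542

1 4.569 26.836 33.444
2 3.183 12.409 56.741
3 2.164 5.738 72.584
4 1.472 2.653 83.356
5 1.001 1.227 90.682
6 0.681 0.567 95.663
7 0.463 0.262 99.051
final: 99.051 1.542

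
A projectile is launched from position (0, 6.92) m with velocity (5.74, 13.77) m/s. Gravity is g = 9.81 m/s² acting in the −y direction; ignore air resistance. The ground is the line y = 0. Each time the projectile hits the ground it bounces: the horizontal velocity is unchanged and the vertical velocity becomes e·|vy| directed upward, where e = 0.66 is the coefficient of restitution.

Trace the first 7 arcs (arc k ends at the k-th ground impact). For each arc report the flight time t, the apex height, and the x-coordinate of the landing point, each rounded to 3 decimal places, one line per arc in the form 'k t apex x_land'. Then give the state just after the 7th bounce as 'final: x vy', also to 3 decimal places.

Arc 1: start y=6.920, vy=13.770 → t=3.242, apex=16.584, x_land=18.612, impact vy=-18.038
  bounce: vy ← 0.66·18.038 = 11.905
Arc 2: start y=0.000, vy=11.905 → t=2.427, apex=7.224, x_land=32.544, impact vy=-11.905
  bounce: vy ← 0.66·11.905 = 7.858
Arc 3: start y=0.000, vy=7.858 → t=1.602, apex=3.147, x_land=41.739, impact vy=-7.858
  bounce: vy ← 0.66·7.858 = 5.186
Arc 4: start y=0.000, vy=5.186 → t=1.057, apex=1.371, x_land=47.808, impact vy=-5.186
  bounce: vy ← 0.66·5.186 = 3.423
Arc 5: start y=0.000, vy=3.423 → t=0.698, apex=0.597, x_land=51.813, impact vy=-3.423
  bounce: vy ← 0.66·3.423 = 2.259
Arc 6: start y=0.000, vy=2.259 → t=0.461, apex=0.260, x_land=54.457, impact vy=-2.259
  bounce: vy ← 0.66·2.259 = 1.491
Arc 7: start y=0.000, vy=1.491 → t=0.304, apex=0.113, x_land=56.201, impact vy=-1.491
  bounce: vy ← 0.66·1.491 = 0.984

1 3.242 16.584 18.612
2 2.427 7.224 32.544
3 1.602 3.147 41.739
4 1.057 1.371 47.808
5 0.698 0.597 51.813
6 0.461 0.260 54.457
7 0.304 0.113 56.201
final: 56.201 0.984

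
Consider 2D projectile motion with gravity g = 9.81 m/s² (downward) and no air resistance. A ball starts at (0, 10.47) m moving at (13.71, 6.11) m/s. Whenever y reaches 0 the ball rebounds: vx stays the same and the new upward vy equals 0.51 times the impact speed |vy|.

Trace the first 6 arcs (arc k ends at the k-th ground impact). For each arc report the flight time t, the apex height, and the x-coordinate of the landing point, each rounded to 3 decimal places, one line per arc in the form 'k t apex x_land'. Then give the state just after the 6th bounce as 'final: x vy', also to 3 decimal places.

1 2.211 12.373 30.314
2 1.620 3.218 52.524
3 0.826 0.837 63.851
4 0.421 0.218 69.628
5 0.215 0.057 72.574
6 0.110 0.015 74.077
final: 74.077 0.274

Arc 1: start y=10.470, vy=6.110 → t=2.211, apex=12.373, x_land=30.314, impact vy=-15.581
  bounce: vy ← 0.51·15.581 = 7.946
Arc 2: start y=0.000, vy=7.946 → t=1.620, apex=3.218, x_land=52.524, impact vy=-7.946
  bounce: vy ← 0.51·7.946 = 4.053
Arc 3: start y=0.000, vy=4.053 → t=0.826, apex=0.837, x_land=63.851, impact vy=-4.053
  bounce: vy ← 0.51·4.053 = 2.067
Arc 4: start y=0.000, vy=2.067 → t=0.421, apex=0.218, x_land=69.628, impact vy=-2.067
  bounce: vy ← 0.51·2.067 = 1.054
Arc 5: start y=0.000, vy=1.054 → t=0.215, apex=0.057, x_land=72.574, impact vy=-1.054
  bounce: vy ← 0.51·1.054 = 0.538
Arc 6: start y=0.000, vy=0.538 → t=0.110, apex=0.015, x_land=74.077, impact vy=-0.538
  bounce: vy ← 0.51·0.538 = 0.274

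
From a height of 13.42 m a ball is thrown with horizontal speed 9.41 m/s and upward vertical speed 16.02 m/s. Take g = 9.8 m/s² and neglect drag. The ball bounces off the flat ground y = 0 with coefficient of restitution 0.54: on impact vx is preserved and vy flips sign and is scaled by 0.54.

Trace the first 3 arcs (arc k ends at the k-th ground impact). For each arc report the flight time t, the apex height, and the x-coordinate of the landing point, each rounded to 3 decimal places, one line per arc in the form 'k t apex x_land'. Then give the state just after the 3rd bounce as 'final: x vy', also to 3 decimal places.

1 3.961 26.514 37.272
2 2.512 7.731 60.912
3 1.357 2.254 73.678
final: 73.678 3.590

Arc 1: start y=13.420, vy=16.020 → t=3.961, apex=26.514, x_land=37.272, impact vy=-22.796
  bounce: vy ← 0.54·22.796 = 12.310
Arc 2: start y=0.000, vy=12.310 → t=2.512, apex=7.731, x_land=60.912, impact vy=-12.310
  bounce: vy ← 0.54·12.310 = 6.647
Arc 3: start y=0.000, vy=6.647 → t=1.357, apex=2.254, x_land=73.678, impact vy=-6.647
  bounce: vy ← 0.54·6.647 = 3.590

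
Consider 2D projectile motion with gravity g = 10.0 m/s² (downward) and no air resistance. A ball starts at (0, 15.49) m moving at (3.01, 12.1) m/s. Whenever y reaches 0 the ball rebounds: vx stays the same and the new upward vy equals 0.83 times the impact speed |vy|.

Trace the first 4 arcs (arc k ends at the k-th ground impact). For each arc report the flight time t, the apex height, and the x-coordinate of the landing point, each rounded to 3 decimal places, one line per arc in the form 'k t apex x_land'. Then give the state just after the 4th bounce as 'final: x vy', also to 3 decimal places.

Arc 1: start y=15.490, vy=12.100 → t=3.346, apex=22.811, x_land=10.071, impact vy=-21.359
  bounce: vy ← 0.83·21.359 = 17.728
Arc 2: start y=0.000, vy=17.728 → t=3.546, apex=15.714, x_land=20.743, impact vy=-17.728
  bounce: vy ← 0.83·17.728 = 14.714
Arc 3: start y=0.000, vy=14.714 → t=2.943, apex=10.825, x_land=29.601, impact vy=-14.714
  bounce: vy ← 0.83·14.714 = 12.213
Arc 4: start y=0.000, vy=12.213 → t=2.443, apex=7.458, x_land=36.954, impact vy=-12.213
  bounce: vy ← 0.83·12.213 = 10.137

1 3.346 22.811 10.071
2 3.546 15.714 20.743
3 2.943 10.825 29.601
4 2.443 7.458 36.954
final: 36.954 10.137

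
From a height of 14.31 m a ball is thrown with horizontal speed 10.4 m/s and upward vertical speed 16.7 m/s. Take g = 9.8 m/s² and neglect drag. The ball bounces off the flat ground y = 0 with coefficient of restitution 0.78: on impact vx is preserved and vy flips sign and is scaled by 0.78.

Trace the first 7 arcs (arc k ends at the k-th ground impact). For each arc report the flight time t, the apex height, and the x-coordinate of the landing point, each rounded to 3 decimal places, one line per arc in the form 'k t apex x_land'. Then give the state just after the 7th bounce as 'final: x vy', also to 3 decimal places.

Arc 1: start y=14.310, vy=16.700 → t=4.117, apex=28.539, x_land=42.821, impact vy=-23.651
  bounce: vy ← 0.78·23.651 = 18.448
Arc 2: start y=0.000, vy=18.448 → t=3.765, apex=17.363, x_land=81.976, impact vy=-18.448
  bounce: vy ← 0.78·18.448 = 14.389
Arc 3: start y=0.000, vy=14.389 → t=2.937, apex=10.564, x_land=112.516, impact vy=-14.389
  bounce: vy ← 0.78·14.389 = 11.224
Arc 4: start y=0.000, vy=11.224 → t=2.291, apex=6.427, x_land=136.338, impact vy=-11.224
  bounce: vy ← 0.78·11.224 = 8.754
Arc 5: start y=0.000, vy=8.754 → t=1.787, apex=3.910, x_land=154.918, impact vy=-8.754
  bounce: vy ← 0.78·8.754 = 6.828
Arc 6: start y=0.000, vy=6.828 → t=1.394, apex=2.379, x_land=169.411, impact vy=-6.828
  bounce: vy ← 0.78·6.828 = 5.326
Arc 7: start y=0.000, vy=5.326 → t=1.087, apex=1.447, x_land=180.716, impact vy=-5.326
  bounce: vy ← 0.78·5.326 = 4.154

1 4.117 28.539 42.821
2 3.765 17.363 81.976
3 2.937 10.564 112.516
4 2.291 6.427 136.338
5 1.787 3.910 154.918
6 1.394 2.379 169.411
7 1.087 1.447 180.716
final: 180.716 4.154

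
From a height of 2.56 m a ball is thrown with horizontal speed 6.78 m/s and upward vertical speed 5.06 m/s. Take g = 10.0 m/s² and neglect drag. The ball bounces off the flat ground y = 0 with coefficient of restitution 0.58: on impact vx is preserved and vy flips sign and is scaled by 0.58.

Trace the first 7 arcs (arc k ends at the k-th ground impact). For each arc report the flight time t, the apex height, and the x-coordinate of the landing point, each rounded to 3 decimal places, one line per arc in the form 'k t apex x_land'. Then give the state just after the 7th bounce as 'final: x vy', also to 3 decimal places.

1 1.382 3.840 9.373
2 1.017 1.292 16.265
3 0.590 0.435 20.263
4 0.342 0.146 22.581
5 0.198 0.049 23.926
6 0.115 0.017 24.706
7 0.067 0.006 25.159
final: 25.159 0.194

Arc 1: start y=2.560, vy=5.060 → t=1.382, apex=3.840, x_land=9.373, impact vy=-8.764
  bounce: vy ← 0.58·8.764 = 5.083
Arc 2: start y=0.000, vy=5.083 → t=1.017, apex=1.292, x_land=16.265, impact vy=-5.083
  bounce: vy ← 0.58·5.083 = 2.948
Arc 3: start y=0.000, vy=2.948 → t=0.590, apex=0.435, x_land=20.263, impact vy=-2.948
  bounce: vy ← 0.58·2.948 = 1.710
Arc 4: start y=0.000, vy=1.710 → t=0.342, apex=0.146, x_land=22.581, impact vy=-1.710
  bounce: vy ← 0.58·1.710 = 0.992
Arc 5: start y=0.000, vy=0.992 → t=0.198, apex=0.049, x_land=23.926, impact vy=-0.992
  bounce: vy ← 0.58·0.992 = 0.575
Arc 6: start y=0.000, vy=0.575 → t=0.115, apex=0.017, x_land=24.706, impact vy=-0.575
  bounce: vy ← 0.58·0.575 = 0.334
Arc 7: start y=0.000, vy=0.334 → t=0.067, apex=0.006, x_land=25.159, impact vy=-0.334
  bounce: vy ← 0.58·0.334 = 0.194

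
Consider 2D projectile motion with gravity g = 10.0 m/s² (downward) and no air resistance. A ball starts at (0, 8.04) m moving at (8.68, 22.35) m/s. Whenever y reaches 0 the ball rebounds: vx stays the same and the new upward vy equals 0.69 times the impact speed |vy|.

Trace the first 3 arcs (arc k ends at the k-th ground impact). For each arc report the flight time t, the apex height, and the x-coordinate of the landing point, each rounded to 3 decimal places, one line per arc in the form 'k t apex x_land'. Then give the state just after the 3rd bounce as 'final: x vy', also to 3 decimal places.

1 4.805 33.016 41.705
2 3.546 15.719 72.485
3 2.447 7.484 93.724
final: 93.724 8.442

Arc 1: start y=8.040, vy=22.350 → t=4.805, apex=33.016, x_land=41.705, impact vy=-25.697
  bounce: vy ← 0.69·25.697 = 17.731
Arc 2: start y=0.000, vy=17.731 → t=3.546, apex=15.719, x_land=72.485, impact vy=-17.731
  bounce: vy ← 0.69·17.731 = 12.234
Arc 3: start y=0.000, vy=12.234 → t=2.447, apex=7.484, x_land=93.724, impact vy=-12.234
  bounce: vy ← 0.69·12.234 = 8.442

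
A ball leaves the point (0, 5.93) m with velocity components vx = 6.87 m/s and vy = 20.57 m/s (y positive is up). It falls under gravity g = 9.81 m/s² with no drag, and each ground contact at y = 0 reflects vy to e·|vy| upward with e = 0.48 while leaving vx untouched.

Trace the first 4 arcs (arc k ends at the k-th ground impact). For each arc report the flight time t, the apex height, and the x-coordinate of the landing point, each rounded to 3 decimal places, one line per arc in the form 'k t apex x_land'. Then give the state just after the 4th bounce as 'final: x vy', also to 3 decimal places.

Arc 1: start y=5.930, vy=20.570 → t=4.464, apex=27.496, x_land=30.671, impact vy=-23.227
  bounce: vy ← 0.48·23.227 = 11.149
Arc 2: start y=0.000, vy=11.149 → t=2.273, apex=6.335, x_land=46.286, impact vy=-11.149
  bounce: vy ← 0.48·11.149 = 5.351
Arc 3: start y=0.000, vy=5.351 → t=1.091, apex=1.460, x_land=53.781, impact vy=-5.351
  bounce: vy ← 0.48·5.351 = 2.569
Arc 4: start y=0.000, vy=2.569 → t=0.524, apex=0.336, x_land=57.379, impact vy=-2.569
  bounce: vy ← 0.48·2.569 = 1.233

1 4.464 27.496 30.671
2 2.273 6.335 46.286
3 1.091 1.460 53.781
4 0.524 0.336 57.379
final: 57.379 1.233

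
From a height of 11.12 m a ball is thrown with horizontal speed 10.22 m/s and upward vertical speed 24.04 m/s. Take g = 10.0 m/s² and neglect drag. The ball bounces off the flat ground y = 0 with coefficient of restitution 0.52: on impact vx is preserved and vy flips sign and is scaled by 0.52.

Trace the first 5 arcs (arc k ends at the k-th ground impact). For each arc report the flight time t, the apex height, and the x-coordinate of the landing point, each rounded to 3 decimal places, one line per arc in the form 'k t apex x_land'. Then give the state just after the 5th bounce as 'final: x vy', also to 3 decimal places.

1 5.233 40.016 53.481
2 2.942 10.820 83.550
3 1.530 2.926 99.186
4 0.796 0.791 107.316
5 0.414 0.214 111.544
final: 111.544 1.076

Arc 1: start y=11.120, vy=24.040 → t=5.233, apex=40.016, x_land=53.481, impact vy=-28.290
  bounce: vy ← 0.52·28.290 = 14.711
Arc 2: start y=0.000, vy=14.711 → t=2.942, apex=10.820, x_land=83.550, impact vy=-14.711
  bounce: vy ← 0.52·14.711 = 7.650
Arc 3: start y=0.000, vy=7.650 → t=1.530, apex=2.926, x_land=99.186, impact vy=-7.650
  bounce: vy ← 0.52·7.650 = 3.978
Arc 4: start y=0.000, vy=3.978 → t=0.796, apex=0.791, x_land=107.316, impact vy=-3.978
  bounce: vy ← 0.52·3.978 = 2.068
Arc 5: start y=0.000, vy=2.068 → t=0.414, apex=0.214, x_land=111.544, impact vy=-2.068
  bounce: vy ← 0.52·2.068 = 1.076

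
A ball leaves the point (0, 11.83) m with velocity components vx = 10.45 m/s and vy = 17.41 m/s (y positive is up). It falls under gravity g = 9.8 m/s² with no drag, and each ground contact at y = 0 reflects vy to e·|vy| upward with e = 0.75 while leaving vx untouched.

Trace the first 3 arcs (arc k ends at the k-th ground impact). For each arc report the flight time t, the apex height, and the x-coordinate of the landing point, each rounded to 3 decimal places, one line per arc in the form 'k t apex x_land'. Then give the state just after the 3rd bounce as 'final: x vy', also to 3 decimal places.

1 4.137 27.295 43.228
2 3.540 15.353 80.224
3 2.655 8.636 107.970
final: 107.970 9.758

Arc 1: start y=11.830, vy=17.410 → t=4.137, apex=27.295, x_land=43.228, impact vy=-23.130
  bounce: vy ← 0.75·23.130 = 17.347
Arc 2: start y=0.000, vy=17.347 → t=3.540, apex=15.353, x_land=80.224, impact vy=-17.347
  bounce: vy ← 0.75·17.347 = 13.010
Arc 3: start y=0.000, vy=13.010 → t=2.655, apex=8.636, x_land=107.970, impact vy=-13.010
  bounce: vy ← 0.75·13.010 = 9.758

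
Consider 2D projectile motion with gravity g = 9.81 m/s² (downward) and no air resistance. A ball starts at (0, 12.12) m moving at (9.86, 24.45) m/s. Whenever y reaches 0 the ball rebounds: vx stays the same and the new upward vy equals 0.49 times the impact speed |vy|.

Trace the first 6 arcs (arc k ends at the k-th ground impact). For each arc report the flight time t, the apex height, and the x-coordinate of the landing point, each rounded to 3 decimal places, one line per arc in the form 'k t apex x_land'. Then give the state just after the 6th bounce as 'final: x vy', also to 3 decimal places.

Arc 1: start y=12.120, vy=24.450 → t=5.439, apex=42.589, x_land=53.629, impact vy=-28.907
  bounce: vy ← 0.49·28.907 = 14.164
Arc 2: start y=0.000, vy=14.164 → t=2.888, apex=10.226, x_land=82.102, impact vy=-14.164
  bounce: vy ← 0.49·14.164 = 6.940
Arc 3: start y=0.000, vy=6.940 → t=1.415, apex=2.455, x_land=96.053, impact vy=-6.940
  bounce: vy ← 0.49·6.940 = 3.401
Arc 4: start y=0.000, vy=3.401 → t=0.693, apex=0.589, x_land=102.890, impact vy=-3.401
  bounce: vy ← 0.49·3.401 = 1.666
Arc 5: start y=0.000, vy=1.666 → t=0.340, apex=0.142, x_land=106.239, impact vy=-1.666
  bounce: vy ← 0.49·1.666 = 0.817
Arc 6: start y=0.000, vy=0.817 → t=0.166, apex=0.034, x_land=107.881, impact vy=-0.817
  bounce: vy ← 0.49·0.817 = 0.400

1 5.439 42.589 53.629
2 2.888 10.226 82.102
3 1.415 2.455 96.053
4 0.693 0.589 102.890
5 0.340 0.142 106.239
6 0.166 0.034 107.881
final: 107.881 0.400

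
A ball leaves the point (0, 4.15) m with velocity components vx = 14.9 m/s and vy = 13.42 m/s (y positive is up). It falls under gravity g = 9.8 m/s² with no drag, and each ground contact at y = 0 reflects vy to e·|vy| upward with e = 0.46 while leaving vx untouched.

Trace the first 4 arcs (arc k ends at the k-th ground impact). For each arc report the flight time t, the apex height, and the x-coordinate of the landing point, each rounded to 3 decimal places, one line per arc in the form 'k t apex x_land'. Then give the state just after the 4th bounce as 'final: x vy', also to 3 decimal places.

1 3.019 13.339 44.987
2 1.518 2.822 67.604
3 0.698 0.597 78.008
4 0.321 0.126 82.794
final: 82.794 0.724

Arc 1: start y=4.150, vy=13.420 → t=3.019, apex=13.339, x_land=44.987, impact vy=-16.169
  bounce: vy ← 0.46·16.169 = 7.438
Arc 2: start y=0.000, vy=7.438 → t=1.518, apex=2.822, x_land=67.604, impact vy=-7.438
  bounce: vy ← 0.46·7.438 = 3.421
Arc 3: start y=0.000, vy=3.421 → t=0.698, apex=0.597, x_land=78.008, impact vy=-3.421
  bounce: vy ← 0.46·3.421 = 1.574
Arc 4: start y=0.000, vy=1.574 → t=0.321, apex=0.126, x_land=82.794, impact vy=-1.574
  bounce: vy ← 0.46·1.574 = 0.724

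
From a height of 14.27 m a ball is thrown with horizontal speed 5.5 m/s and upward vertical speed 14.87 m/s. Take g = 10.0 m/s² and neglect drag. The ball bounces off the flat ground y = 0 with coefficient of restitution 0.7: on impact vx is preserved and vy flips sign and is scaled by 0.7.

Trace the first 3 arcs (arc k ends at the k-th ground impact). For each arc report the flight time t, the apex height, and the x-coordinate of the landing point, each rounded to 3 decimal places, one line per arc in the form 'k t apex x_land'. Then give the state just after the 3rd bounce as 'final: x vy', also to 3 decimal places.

1 3.738 25.326 20.557
2 3.151 12.410 37.886
3 2.206 6.081 50.017
final: 50.017 7.720

Arc 1: start y=14.270, vy=14.870 → t=3.738, apex=25.326, x_land=20.557, impact vy=-22.506
  bounce: vy ← 0.7·22.506 = 15.754
Arc 2: start y=0.000, vy=15.754 → t=3.151, apex=12.410, x_land=37.886, impact vy=-15.754
  bounce: vy ← 0.7·15.754 = 11.028
Arc 3: start y=0.000, vy=11.028 → t=2.206, apex=6.081, x_land=50.017, impact vy=-11.028
  bounce: vy ← 0.7·11.028 = 7.720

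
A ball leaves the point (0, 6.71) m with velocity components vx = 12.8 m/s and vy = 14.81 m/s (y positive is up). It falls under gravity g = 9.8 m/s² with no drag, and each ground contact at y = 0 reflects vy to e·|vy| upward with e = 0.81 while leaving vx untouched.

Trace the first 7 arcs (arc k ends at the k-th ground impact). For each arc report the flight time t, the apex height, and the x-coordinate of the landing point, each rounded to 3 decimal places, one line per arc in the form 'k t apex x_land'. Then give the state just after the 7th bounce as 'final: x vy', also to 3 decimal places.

1 3.423 17.901 43.809
2 3.096 11.745 83.442
3 2.508 7.706 115.545
4 2.032 5.056 141.549
5 1.646 3.317 162.611
6 1.333 2.176 179.672
7 1.080 1.428 193.492
final: 193.492 4.285

Arc 1: start y=6.710, vy=14.810 → t=3.423, apex=17.901, x_land=43.809, impact vy=-18.731
  bounce: vy ← 0.81·18.731 = 15.172
Arc 2: start y=0.000, vy=15.172 → t=3.096, apex=11.745, x_land=83.442, impact vy=-15.172
  bounce: vy ← 0.81·15.172 = 12.289
Arc 3: start y=0.000, vy=12.289 → t=2.508, apex=7.706, x_land=115.545, impact vy=-12.289
  bounce: vy ← 0.81·12.289 = 9.954
Arc 4: start y=0.000, vy=9.954 → t=2.032, apex=5.056, x_land=141.549, impact vy=-9.954
  bounce: vy ← 0.81·9.954 = 8.063
Arc 5: start y=0.000, vy=8.063 → t=1.646, apex=3.317, x_land=162.611, impact vy=-8.063
  bounce: vy ← 0.81·8.063 = 6.531
Arc 6: start y=0.000, vy=6.531 → t=1.333, apex=2.176, x_land=179.672, impact vy=-6.531
  bounce: vy ← 0.81·6.531 = 5.290
Arc 7: start y=0.000, vy=5.290 → t=1.080, apex=1.428, x_land=193.492, impact vy=-5.290
  bounce: vy ← 0.81·5.290 = 4.285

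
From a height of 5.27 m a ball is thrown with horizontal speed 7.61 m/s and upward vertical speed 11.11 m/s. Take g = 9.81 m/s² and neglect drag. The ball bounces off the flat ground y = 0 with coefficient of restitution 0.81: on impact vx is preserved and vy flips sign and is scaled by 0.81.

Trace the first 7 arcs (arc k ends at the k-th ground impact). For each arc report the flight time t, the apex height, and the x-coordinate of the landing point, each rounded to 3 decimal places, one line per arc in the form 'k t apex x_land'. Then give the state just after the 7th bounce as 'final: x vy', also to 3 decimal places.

Arc 1: start y=5.270, vy=11.110 → t=2.668, apex=11.561, x_land=20.302, impact vy=-15.061
  bounce: vy ← 0.81·15.061 = 12.199
Arc 2: start y=0.000, vy=12.199 → t=2.487, apex=7.585, x_land=39.229, impact vy=-12.199
  bounce: vy ← 0.81·12.199 = 9.881
Arc 3: start y=0.000, vy=9.881 → t=2.015, apex=4.977, x_land=54.560, impact vy=-9.881
  bounce: vy ← 0.81·9.881 = 8.004
Arc 4: start y=0.000, vy=8.004 → t=1.632, apex=3.265, x_land=66.977, impact vy=-8.004
  bounce: vy ← 0.81·8.004 = 6.483
Arc 5: start y=0.000, vy=6.483 → t=1.322, apex=2.142, x_land=77.036, impact vy=-6.483
  bounce: vy ← 0.81·6.483 = 5.251
Arc 6: start y=0.000, vy=5.251 → t=1.071, apex=1.406, x_land=85.183, impact vy=-5.251
  bounce: vy ← 0.81·5.251 = 4.254
Arc 7: start y=0.000, vy=4.254 → t=0.867, apex=0.922, x_land=91.783, impact vy=-4.254
  bounce: vy ← 0.81·4.254 = 3.445

1 2.668 11.561 20.302
2 2.487 7.585 39.229
3 2.015 4.977 54.560
4 1.632 3.265 66.977
5 1.322 2.142 77.036
6 1.071 1.406 85.183
7 0.867 0.922 91.783
final: 91.783 3.445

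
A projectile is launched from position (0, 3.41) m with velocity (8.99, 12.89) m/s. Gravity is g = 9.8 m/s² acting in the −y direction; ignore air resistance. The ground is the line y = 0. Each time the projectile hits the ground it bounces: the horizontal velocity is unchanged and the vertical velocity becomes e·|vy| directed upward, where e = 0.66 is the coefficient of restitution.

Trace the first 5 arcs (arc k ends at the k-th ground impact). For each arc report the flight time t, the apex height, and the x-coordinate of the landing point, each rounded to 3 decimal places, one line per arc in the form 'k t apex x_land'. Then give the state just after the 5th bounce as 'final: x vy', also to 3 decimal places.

1 2.873 11.887 25.827
2 2.056 5.178 44.310
3 1.357 2.256 56.509
4 0.896 0.983 64.560
5 0.591 0.428 69.874
final: 69.874 1.912

Arc 1: start y=3.410, vy=12.890 → t=2.873, apex=11.887, x_land=25.827, impact vy=-15.264
  bounce: vy ← 0.66·15.264 = 10.074
Arc 2: start y=0.000, vy=10.074 → t=2.056, apex=5.178, x_land=44.310, impact vy=-10.074
  bounce: vy ← 0.66·10.074 = 6.649
Arc 3: start y=0.000, vy=6.649 → t=1.357, apex=2.256, x_land=56.509, impact vy=-6.649
  bounce: vy ← 0.66·6.649 = 4.388
Arc 4: start y=0.000, vy=4.388 → t=0.896, apex=0.983, x_land=64.560, impact vy=-4.388
  bounce: vy ← 0.66·4.388 = 2.896
Arc 5: start y=0.000, vy=2.896 → t=0.591, apex=0.428, x_land=69.874, impact vy=-2.896
  bounce: vy ← 0.66·2.896 = 1.912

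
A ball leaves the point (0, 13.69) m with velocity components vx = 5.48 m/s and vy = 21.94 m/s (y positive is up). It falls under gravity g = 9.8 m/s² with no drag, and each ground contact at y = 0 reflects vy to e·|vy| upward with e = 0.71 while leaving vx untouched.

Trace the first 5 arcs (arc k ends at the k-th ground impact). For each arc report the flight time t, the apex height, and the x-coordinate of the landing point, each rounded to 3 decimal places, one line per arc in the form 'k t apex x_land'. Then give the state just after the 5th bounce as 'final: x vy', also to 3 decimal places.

Arc 1: start y=13.690, vy=21.940 → t=5.033, apex=38.249, x_land=27.579, impact vy=-27.380
  bounce: vy ← 0.71·27.380 = 19.440
Arc 2: start y=0.000, vy=19.440 → t=3.967, apex=19.282, x_land=49.320, impact vy=-19.440
  bounce: vy ← 0.71·19.440 = 13.802
Arc 3: start y=0.000, vy=13.802 → t=2.817, apex=9.720, x_land=64.757, impact vy=-13.802
  bounce: vy ← 0.71·13.802 = 9.800
Arc 4: start y=0.000, vy=9.800 → t=2.000, apex=4.900, x_land=75.716, impact vy=-9.800
  bounce: vy ← 0.71·9.800 = 6.958
Arc 5: start y=0.000, vy=6.958 → t=1.420, apex=2.470, x_land=83.498, impact vy=-6.958
  bounce: vy ← 0.71·6.958 = 4.940

1 5.033 38.249 27.579
2 3.967 19.282 49.320
3 2.817 9.720 64.757
4 2.000 4.900 75.716
5 1.420 2.470 83.498
final: 83.498 4.940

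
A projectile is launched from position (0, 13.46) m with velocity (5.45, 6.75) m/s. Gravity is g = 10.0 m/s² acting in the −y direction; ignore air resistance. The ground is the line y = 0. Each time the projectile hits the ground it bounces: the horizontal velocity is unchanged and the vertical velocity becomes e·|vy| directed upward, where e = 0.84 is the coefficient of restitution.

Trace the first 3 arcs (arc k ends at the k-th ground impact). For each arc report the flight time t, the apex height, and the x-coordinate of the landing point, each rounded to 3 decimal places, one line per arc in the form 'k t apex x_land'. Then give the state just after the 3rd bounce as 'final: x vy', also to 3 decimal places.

Arc 1: start y=13.460, vy=6.750 → t=2.449, apex=15.738, x_land=13.348, impact vy=-17.742
  bounce: vy ← 0.84·17.742 = 14.903
Arc 2: start y=0.000, vy=14.903 → t=2.981, apex=11.105, x_land=29.592, impact vy=-14.903
  bounce: vy ← 0.84·14.903 = 12.518
Arc 3: start y=0.000, vy=12.518 → t=2.504, apex=7.836, x_land=43.237, impact vy=-12.518
  bounce: vy ← 0.84·12.518 = 10.515

1 2.449 15.738 13.348
2 2.981 11.105 29.592
3 2.504 7.836 43.237
final: 43.237 10.515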